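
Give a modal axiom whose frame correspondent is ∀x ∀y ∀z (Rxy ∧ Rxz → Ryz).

A defining formula is ◇p → □◇p (the 5 axiom).

◇p → □◇p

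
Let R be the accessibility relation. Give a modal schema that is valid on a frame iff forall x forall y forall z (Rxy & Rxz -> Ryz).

The condition is the Euclidean property. The 5 schema ◇p → □◇p defines it.
Suppose ◇p→□◇p is valid. Take Rxy, Rxz and set V(p)={y}. Then ◇p at x, so □◇p at x, so ◇p at z, so some w with Rzw has p; w=y, i.e. Rzy. By symmetry of the argument, Ryz.

◇p → □◇p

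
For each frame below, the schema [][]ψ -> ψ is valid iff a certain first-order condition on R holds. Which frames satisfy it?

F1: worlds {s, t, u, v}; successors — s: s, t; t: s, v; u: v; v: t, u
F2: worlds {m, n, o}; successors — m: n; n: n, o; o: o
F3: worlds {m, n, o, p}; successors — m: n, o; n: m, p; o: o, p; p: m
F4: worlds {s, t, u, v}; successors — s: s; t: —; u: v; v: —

F1

Frame correspondent (Sahlqvist): forall x exists w (x R^2 w & x = w) — i.e. a generalized confluence (Geach) condition.
F1: condition met.
F2: fails — at m but no w with mR²w and m=w.
F3: fails — at p but no w with pR²w and p=w.
F4: fails — at t but no w with tR²w and t=w.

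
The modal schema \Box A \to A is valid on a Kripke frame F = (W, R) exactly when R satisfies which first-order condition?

reflexivity: \forall x Rxx

Suppose □A→A is valid. At any x set V(A)={w : Rxw}. Then □A holds at x, so A holds at x, i.e. Rxx.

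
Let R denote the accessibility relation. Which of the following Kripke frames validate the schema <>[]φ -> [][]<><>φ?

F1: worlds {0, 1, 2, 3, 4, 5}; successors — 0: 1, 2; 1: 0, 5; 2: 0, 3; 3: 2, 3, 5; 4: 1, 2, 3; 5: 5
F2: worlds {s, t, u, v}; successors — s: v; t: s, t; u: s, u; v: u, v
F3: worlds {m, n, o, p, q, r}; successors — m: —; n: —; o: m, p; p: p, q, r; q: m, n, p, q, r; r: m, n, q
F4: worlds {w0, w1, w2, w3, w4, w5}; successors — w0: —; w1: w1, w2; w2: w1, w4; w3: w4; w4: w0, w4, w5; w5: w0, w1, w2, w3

The schema corresponds to a generalized confluence (Geach) condition: forall x forall y forall z ((xRy & x R^2 z) -> exists w (yRw & z R^2 w)).
F1: fails — 0R2, 0R²5 but no w with 2Rw and 5R²w.
F2: fails — tRt, tR²s but no w with tRw and sR²w.
F3: fails — oRm, oR²p but no w with mRw and pR²w.
F4: fails — w2Rw1, w2R²w0 but no w with w1Rw and w0R²w.

none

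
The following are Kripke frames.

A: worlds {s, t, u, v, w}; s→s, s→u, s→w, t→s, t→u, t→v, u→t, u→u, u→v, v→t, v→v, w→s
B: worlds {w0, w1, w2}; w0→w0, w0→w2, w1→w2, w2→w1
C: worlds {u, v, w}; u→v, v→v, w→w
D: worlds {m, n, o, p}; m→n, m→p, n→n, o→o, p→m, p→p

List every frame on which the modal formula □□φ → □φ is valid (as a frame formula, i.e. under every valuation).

The schema corresponds to density: ∀x ∀y (Rxy → ∃z (Rxz ∧ Rzy)).
A: ✓.
B: fails — Rw1w2 but no z with Rw1z and Rzw2.
C: ✓.
D: ✓.
Valid on: A, C, D.

A, C, D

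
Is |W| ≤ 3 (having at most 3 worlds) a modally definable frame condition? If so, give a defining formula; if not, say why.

If a class were modally definable it would be closed under disjoint unions (Goldblatt–Thomason).
Any modal formula valid on each of 4 disjoint one-world frames is valid on their disjoint union (validity is preserved under disjoint unions). Each one-world frame has |W|=1≤3, but the union has |W|=4.
Hence having at most 3 worlds is not modally definable.

No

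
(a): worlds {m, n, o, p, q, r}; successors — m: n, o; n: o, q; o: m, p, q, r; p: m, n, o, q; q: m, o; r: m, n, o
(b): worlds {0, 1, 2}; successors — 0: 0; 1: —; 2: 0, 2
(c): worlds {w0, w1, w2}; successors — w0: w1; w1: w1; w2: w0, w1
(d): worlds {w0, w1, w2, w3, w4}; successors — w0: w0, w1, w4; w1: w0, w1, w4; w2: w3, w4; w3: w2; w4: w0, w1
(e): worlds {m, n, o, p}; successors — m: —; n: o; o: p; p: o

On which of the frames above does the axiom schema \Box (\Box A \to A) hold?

(b)

Frame correspondent (Sahlqvist): \forall x \forall y (Rxy \to Ryy) — i.e. shift-reflexivity.
(a): fails — Rom but not Rmm.
(b): satisfies the condition.
(c): fails — Rw2w0 but not Rw0w0.
(d): fails — Rw0w4 but not Rw4w4.
(e): fails — Rno but not Roo.
Valid on: (b).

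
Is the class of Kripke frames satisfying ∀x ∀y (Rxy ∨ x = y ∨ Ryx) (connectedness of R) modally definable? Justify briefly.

Modal frame validity is preserved under disjoint unions.
Take 2 disjoint single-world reflexive frames: each is trivially connected, but their disjoint union has 2 worlds with no edge between distinct components, so it is not connected.
So no modal formula (or set of formulas) defines exactly the connected frames.

Not definable by any modal formula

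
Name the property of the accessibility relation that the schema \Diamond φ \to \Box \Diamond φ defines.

Suppose ◇φ→□◇φ is valid. Take Rxy, Rxz and set V(φ)={y}. Then ◇φ at x, so □◇φ at x, so ◇φ at z, so some w with Rzw has φ; w=y, i.e. Rzy. By symmetry of the argument, Ryz.
Conversely, on a frame with the Euclidean property the schema holds at every world under every valuation.
Frame condition: \forall x \forall y \forall z (Rxy \wedge Rxz \to Ryz).

the Euclidean property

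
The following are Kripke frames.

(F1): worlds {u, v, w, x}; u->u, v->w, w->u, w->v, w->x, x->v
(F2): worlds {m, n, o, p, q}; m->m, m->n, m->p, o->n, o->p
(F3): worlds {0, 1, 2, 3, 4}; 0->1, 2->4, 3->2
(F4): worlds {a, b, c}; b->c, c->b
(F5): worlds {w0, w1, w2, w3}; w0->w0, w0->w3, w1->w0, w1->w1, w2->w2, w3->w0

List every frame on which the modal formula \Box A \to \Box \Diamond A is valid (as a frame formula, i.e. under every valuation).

(F5)

Frame correspondent (Sahlqvist): \forall x \forall z (xRz \to \exists w (xRw \wedge zRw)) — i.e. a generalized confluence (Geach) condition.
(F1): fails — vRw but no t with vRt and wRt.
(F2): fails — mRn but no w with mRw and nRw.
(F3): fails — 0R1 but no w with 0Rw and 1Rw.
(F4): fails — bRc but no w with bRw and cRw.
(F5): satisfies the condition.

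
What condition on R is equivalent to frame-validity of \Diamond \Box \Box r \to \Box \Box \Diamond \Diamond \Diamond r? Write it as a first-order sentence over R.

\forall x \forall y \forall z ((xRy \wedge x R^2 z) \to \exists w (y R^2 w \wedge z R^3 w))

This is a Sahlqvist (Geach-type) schema ◇^1□^2r → □^2◇^3r.
Minimal-valuation argument: fix x; take any y with xR^1y and any z with xR^2z. Set V(r) to the set of worlds R-reachable from y in exactly 2 steps. Then □^2r holds at y, so the antecedent holds at x; validity forces ◇^3r at z, giving a w with zR^3w and yR^2w.
First-order correspondent: \forall x \forall y \forall z ((xRy \wedge x R^2 z) \to \exists w (y R^2 w \wedge z R^3 w)).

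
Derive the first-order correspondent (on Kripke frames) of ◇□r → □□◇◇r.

This is a Sahlqvist (Geach-type) schema ◇^1□^1r → □^2◇^2r.
First-order correspondent: ∀x ∀y ∀z ((xRy ∧ xR²z) → ∃w (yRw ∧ zR²w)).

∀x ∀y ∀z ((xRy ∧ xR²z) → ∃w (yRw ∧ zR²w))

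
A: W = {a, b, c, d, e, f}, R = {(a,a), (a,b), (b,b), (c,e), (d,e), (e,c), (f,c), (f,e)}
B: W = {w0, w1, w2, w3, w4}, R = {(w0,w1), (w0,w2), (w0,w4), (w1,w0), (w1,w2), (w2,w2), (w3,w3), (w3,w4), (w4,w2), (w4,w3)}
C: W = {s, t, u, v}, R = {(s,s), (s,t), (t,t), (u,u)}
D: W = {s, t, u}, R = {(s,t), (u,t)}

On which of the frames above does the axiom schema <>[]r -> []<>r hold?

The schema corresponds to convergence: forall x forall y forall z (Rxy & Rxz -> exists w (Ryw & Rzw)).
A: fails — Rfc and Rfe but c and e have no common successor.
B: fails — Rw4w2 and Rw4w3 but w2 and w3 have no common successor.
C: ✓.
D: fails — Rst and Rst but t and t have no common successor.
Valid on: C.

C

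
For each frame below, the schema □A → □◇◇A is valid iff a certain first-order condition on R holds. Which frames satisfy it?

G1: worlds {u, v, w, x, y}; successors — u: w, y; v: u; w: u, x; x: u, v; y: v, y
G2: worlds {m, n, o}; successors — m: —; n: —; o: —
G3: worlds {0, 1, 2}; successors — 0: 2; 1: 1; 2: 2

G2, G3

This is the axiom for a generalized confluence (Geach) condition; its first-order frame correspondent is ∀x ∀z (xRz → ∃w (xRw ∧ zR²w)).
G1: fails — xRv but no t with xRt and vR²t.
G2: condition met.
G3: condition met.
Valid on: G2, G3.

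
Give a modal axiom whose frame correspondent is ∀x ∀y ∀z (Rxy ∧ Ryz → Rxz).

□s → □□s

A defining formula is □s → □□s (the 4 axiom).
Suppose □s→□□s is valid. Take Rxy, Ryz and set V(s)={w : Rxw}. Then □s at x, so □□s at x, so □s at y, so s at z, i.e. Rxz.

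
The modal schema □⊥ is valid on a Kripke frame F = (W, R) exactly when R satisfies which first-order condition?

This schema is the Ver axiom.
It corresponds to emptiness of R: ∀x ∀y ¬Rxy.

emptiness of R: ∀x ∀y ¬Rxy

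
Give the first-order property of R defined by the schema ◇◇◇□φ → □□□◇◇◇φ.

∀x ∀y ∀z ((xR³y ∧ xR³z) → ∃w (yRw ∧ zR³w))

This is a Sahlqvist (Geach-type) schema ◇^3□^1φ → □^3◇^3φ.
Minimal-valuation argument: fix x; take any y with xR^3y and any z with xR^3z. Set V(φ) to the set of worlds R-reachable from y in exactly 1 step. Then □^1φ holds at y, so the antecedent holds at x; validity forces ◇^3φ at z, giving a w with zR^3w and yR^1w.
First-order correspondent: ∀x ∀y ∀z ((xR³y ∧ xR³z) → ∃w (yRw ∧ zR³w)).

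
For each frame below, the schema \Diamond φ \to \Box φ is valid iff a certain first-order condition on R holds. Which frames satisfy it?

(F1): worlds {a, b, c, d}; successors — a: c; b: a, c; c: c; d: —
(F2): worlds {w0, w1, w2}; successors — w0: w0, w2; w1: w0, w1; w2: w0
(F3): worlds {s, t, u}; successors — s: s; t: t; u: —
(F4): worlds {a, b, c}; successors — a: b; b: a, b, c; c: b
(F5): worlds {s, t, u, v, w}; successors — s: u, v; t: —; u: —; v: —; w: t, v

The schema corresponds to partial functionality: \forall x \forall y \forall z (Rxy \wedge Rxz \to y = z).
(F1): fails — b sees both a and c.
(F2): fails — w0 sees both w0 and w2.
(F3): satisfies the condition.
(F4): fails — b sees both a and b.
(F5): fails — s sees both u and v.

(F3)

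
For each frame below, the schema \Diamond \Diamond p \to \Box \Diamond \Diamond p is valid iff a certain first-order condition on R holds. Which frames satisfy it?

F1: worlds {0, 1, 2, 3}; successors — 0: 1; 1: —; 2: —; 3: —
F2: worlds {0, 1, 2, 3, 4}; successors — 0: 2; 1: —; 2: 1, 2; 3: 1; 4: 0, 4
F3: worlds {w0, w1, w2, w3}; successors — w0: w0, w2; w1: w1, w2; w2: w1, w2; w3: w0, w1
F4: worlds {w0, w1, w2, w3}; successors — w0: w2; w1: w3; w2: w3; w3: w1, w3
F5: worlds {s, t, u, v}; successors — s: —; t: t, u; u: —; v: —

F1, F4

This is the axiom for a generalized confluence (Geach) condition; its first-order frame correspondent is \forall x \forall y \forall z ((x R^2 y \wedge xRz) \to \exists w (y = w \wedge z R^2 w)).
F1: ✓.
F2: fails — 2R²1, 2R1 but no w with 1=w and 1R²w.
F3: fails — w0R²w0, w0Rw2 but no w with w0=w and w2R²w.
F4: ✓.
F5: fails — tR²t, tRu but no w with t=w and uR²w.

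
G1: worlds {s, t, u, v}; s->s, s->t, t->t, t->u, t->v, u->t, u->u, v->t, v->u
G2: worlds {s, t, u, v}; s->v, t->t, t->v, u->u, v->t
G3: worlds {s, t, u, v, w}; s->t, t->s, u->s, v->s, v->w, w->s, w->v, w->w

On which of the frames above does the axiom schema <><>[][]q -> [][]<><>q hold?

G1, G2

Frame correspondent (Sahlqvist): forall x forall y forall z ((x R^2 y & x R^2 z) -> exists w (y R^2 w & z R^2 w)) — i.e. a generalized confluence (Geach) condition.
G1: satisfies the condition.
G2: satisfies the condition.
G3: fails — vR²s, vR²t but no w* with sR²w* and tR²w*.
Valid on: G1, G2.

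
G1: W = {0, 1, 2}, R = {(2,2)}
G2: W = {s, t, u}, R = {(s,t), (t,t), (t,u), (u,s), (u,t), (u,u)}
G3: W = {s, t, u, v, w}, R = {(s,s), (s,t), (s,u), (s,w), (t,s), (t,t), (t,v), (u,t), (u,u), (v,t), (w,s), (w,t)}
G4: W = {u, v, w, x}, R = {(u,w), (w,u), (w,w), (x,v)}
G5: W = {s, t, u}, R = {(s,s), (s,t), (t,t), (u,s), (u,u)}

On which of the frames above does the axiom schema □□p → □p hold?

The schema corresponds to density: ∀x ∀y (Rxy → ∃z (Rxz ∧ Rzy)).
G1: condition met.
G2: condition met.
G3: condition met.
G4: fails — Rxv but no z with Rxz and Rzv.
G5: condition met.
Valid on: G1, G2, G3, G5.

G1, G2, G3, G5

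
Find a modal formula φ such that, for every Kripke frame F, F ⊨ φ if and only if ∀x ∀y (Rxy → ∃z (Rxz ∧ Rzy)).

□□p → □p

A defining formula is □□p → □p (the C4 axiom).
Suppose □□p→□p is valid. Take Rxy and set V(p)={w : xR²w}. Then □□p at x, so □p at x, so p at y, i.e. ∃z(Rxz∧Rzy).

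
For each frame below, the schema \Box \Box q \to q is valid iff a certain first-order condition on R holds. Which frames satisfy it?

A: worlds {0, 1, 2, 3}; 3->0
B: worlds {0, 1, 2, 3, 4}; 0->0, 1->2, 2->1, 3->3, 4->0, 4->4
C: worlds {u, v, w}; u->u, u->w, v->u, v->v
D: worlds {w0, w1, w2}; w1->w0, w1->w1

Frame correspondent (Sahlqvist): \forall x \exists w (x R^2 w \wedge x = w) — i.e. a generalized confluence (Geach) condition.
A: fails — at 0 but no w with 0R²w and 0=w.
B: ✓.
C: fails — at w but no t with wR²t and w=t.
D: fails — at w0 but no w with w0R²w and w0=w.
Valid on: B.

B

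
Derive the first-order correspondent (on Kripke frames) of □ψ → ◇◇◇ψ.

∀x ∃w (xRw ∧ xR³w)

This is a Sahlqvist (Geach-type) schema ◇^0□^1ψ → □^0◇^3ψ.
Minimal-valuation argument: fix x; take any y with xR^0y and any z with xR^0z. Set V(ψ) to the set of worlds R-reachable from y in exactly 1 step. Then □^1ψ holds at y, so the antecedent holds at x; validity forces ◇^3ψ at z, giving a w with zR^3w and yR^1w.
First-order correspondent: ∀x ∃w (xRw ∧ xR³w).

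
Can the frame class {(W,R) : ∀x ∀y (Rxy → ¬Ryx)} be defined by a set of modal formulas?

No — not modally definable

Any modally definable frame class is closed under surjective bounded morphisms.
The 5-cycle (worlds w0,w1,w2,w3,w4 with w0→w1→w2→w3→w4→w0) is asymmetric. Mapping every world to a single reflexive point • is a surjective bounded morphism, and the reflexive point is not asymmetric (R•• but asymmetry requires ¬R••).
So no modal formula (or set of formulas) defines exactly the asymmetric frames.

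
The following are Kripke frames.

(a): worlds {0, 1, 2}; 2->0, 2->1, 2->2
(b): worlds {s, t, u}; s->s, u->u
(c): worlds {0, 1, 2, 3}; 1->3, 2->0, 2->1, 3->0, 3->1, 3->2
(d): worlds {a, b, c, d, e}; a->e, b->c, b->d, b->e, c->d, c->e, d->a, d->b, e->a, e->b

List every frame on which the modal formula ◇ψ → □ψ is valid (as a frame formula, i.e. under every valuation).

Frame correspondent (Sahlqvist): ∀x ∀y ∀z (Rxy ∧ Rxz → y = z) — i.e. partial functionality.
(a): fails — 2 sees both 0 and 1.
(b): condition met.
(c): fails — 2 sees both 0 and 1.
(d): fails — b sees both c and d.

(b)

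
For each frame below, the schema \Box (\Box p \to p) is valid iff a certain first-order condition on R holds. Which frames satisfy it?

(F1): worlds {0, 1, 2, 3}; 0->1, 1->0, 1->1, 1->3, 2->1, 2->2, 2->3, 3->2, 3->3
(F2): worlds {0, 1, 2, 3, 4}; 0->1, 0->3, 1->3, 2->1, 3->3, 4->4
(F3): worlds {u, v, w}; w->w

(F3)

This is the axiom for shift-reflexivity; its first-order frame correspondent is \forall x \forall y (Rxy \to Ryy).
(F1): fails — R10 but not R00.
(F2): fails — R01 but not R11.
(F3): holds.
Valid on: (F3).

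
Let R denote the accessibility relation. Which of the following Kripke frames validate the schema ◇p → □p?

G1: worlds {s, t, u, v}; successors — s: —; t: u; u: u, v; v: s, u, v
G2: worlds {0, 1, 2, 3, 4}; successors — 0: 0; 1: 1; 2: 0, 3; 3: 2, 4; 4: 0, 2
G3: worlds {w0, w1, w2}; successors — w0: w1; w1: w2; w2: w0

This is the axiom for partial functionality; its first-order frame correspondent is ∀x ∀y ∀z (Rxy ∧ Rxz → y = z).
G1: fails — u sees both u and v.
G2: fails — 2 sees both 0 and 3.
G3: satisfies the condition.

G3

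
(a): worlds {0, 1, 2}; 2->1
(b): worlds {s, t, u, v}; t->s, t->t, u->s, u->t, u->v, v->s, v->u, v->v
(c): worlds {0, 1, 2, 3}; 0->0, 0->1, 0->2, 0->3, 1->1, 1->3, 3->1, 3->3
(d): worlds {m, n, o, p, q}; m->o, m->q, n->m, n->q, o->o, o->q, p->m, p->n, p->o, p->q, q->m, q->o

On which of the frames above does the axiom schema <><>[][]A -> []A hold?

(a)

The schema corresponds to a generalized confluence (Geach) condition: forall x forall y forall z ((x R^2 y & xRz) -> exists w (y R^2 w & z = w)).
(a): satisfies the condition.
(b): fails — tR²s, tRs but no w with sR²w and s=w.
(c): fails — 0R²1, 0R0 but no w with 1R²w and 0=w.
(d): fails — nR²q, nRm but no w with qR²w and m=w.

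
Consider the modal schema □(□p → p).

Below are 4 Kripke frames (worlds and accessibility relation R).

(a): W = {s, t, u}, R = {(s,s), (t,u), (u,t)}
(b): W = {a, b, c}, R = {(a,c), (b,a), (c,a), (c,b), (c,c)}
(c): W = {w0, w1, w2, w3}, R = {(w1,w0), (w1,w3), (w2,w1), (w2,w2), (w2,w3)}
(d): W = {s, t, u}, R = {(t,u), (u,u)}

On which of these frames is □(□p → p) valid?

This is the axiom for shift-reflexivity; its first-order frame correspondent is ∀x ∀y (Rxy → Ryy).
(a): fails — Rut but not Rtt.
(b): fails — Rba but not Raa.
(c): fails — Rw1w0 but not Rw0w0.
(d): ✓.

(d)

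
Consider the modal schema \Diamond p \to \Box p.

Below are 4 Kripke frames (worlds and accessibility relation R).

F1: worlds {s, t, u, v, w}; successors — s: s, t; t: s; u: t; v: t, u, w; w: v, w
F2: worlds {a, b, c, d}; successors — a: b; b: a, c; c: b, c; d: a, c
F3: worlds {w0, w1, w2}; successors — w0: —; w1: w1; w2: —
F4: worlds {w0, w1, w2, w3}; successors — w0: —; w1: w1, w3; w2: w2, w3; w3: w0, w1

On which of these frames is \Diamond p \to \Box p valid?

F3

Frame correspondent (Sahlqvist): \forall x \forall y \forall z (Rxy \wedge Rxz \to y = z) — i.e. partial functionality.
F1: fails — s sees both s and t.
F2: fails — b sees both a and c.
F3: satisfies the condition.
F4: fails — w1 sees both w1 and w3.
Valid on: F3.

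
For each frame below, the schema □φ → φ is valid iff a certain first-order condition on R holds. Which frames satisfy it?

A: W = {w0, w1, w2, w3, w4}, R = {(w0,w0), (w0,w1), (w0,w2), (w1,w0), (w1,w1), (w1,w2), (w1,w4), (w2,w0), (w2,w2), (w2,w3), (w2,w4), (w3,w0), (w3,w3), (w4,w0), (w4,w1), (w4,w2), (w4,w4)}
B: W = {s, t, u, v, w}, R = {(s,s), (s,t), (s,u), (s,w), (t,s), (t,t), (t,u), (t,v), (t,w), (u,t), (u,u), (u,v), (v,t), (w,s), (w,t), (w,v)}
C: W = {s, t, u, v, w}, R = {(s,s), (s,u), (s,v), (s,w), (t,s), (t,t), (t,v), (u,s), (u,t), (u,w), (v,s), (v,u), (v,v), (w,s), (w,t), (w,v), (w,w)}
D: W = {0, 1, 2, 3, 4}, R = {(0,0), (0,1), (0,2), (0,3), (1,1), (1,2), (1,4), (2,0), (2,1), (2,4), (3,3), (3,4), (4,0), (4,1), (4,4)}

A

This is the axiom for reflexivity; its first-order frame correspondent is ∀x Rxx.
A: condition met.
B: fails — world v does not see itself.
C: fails — world u does not see itself.
D: fails — world 2 does not see itself.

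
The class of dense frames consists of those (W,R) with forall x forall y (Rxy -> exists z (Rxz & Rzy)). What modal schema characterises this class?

□□p → □p

The condition is density. The C4 schema □□p → □p defines it.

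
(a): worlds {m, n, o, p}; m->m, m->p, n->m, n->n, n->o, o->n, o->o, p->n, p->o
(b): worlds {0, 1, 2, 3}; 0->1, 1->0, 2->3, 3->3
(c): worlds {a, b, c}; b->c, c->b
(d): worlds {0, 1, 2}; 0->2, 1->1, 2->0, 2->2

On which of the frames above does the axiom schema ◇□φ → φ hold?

The schema corresponds to symmetry: ∀x ∀y (Rxy → Ryx).
(a): fails — Rpn but not Rnp.
(b): fails — R23 but not R32.
(c): satisfies the condition.
(d): satisfies the condition.
Valid on: (c), (d).

(c), (d)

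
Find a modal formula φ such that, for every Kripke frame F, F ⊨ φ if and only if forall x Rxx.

□ψ → ψ

A defining formula is □ψ → ψ (the T axiom).
Suppose □ψ→ψ is valid. At any x set V(ψ)={w : Rxw}. Then □ψ holds at x, so ψ holds at x, i.e. Rxx.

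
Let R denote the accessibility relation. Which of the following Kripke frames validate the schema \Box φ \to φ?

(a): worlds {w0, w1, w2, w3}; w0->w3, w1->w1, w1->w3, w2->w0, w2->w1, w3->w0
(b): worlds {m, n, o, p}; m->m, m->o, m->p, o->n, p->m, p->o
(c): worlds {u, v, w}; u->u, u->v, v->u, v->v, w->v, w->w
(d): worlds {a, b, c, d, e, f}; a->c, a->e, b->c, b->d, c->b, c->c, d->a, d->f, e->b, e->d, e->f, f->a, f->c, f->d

This is the axiom for reflexivity; its first-order frame correspondent is \forall x Rxx.
(a): fails — world w0 does not see itself.
(b): fails — world n does not see itself.
(c): ✓.
(d): fails — world a does not see itself.

(c)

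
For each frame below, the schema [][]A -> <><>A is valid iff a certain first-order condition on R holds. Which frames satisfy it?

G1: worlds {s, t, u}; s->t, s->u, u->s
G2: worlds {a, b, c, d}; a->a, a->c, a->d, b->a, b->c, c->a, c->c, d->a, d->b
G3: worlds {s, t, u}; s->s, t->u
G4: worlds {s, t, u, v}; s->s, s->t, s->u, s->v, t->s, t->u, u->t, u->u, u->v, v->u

G2, G4

Frame correspondent (Sahlqvist): forall x exists w (x R^2 w & x R^2 w) — i.e. a generalized confluence (Geach) condition.
G1: fails — at t but no w with tR²w and tR²w.
G2: holds.
G3: fails — at t but no w with tR²w and tR²w.
G4: holds.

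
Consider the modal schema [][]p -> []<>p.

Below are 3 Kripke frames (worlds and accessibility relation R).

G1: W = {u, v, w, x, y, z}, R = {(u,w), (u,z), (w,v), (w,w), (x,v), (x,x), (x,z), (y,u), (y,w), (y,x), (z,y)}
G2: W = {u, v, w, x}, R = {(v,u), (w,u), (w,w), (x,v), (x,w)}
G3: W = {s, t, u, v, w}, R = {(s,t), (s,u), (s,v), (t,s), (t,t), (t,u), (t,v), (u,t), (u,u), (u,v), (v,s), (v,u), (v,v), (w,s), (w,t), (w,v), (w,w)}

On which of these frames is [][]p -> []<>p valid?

The schema corresponds to a generalized confluence (Geach) condition: forall x forall z (xRz -> exists w (x R^2 w & zRw)).
G1: fails — wRv but no t with wR²t and vRt.
G2: fails — vRu but no t with vR²t and uRt.
G3: satisfies the condition.

G3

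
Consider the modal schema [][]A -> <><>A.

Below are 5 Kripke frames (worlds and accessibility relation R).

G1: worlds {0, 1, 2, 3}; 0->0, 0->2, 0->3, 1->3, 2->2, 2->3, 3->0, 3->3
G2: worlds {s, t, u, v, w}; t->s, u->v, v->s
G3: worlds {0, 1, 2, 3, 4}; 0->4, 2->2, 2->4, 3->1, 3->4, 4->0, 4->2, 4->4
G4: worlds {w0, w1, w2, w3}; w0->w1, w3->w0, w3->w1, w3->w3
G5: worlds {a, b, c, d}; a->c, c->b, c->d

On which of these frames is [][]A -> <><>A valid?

G1

Frame correspondent (Sahlqvist): forall x exists w (x R^2 w & x R^2 w) — i.e. a generalized confluence (Geach) condition.
G1: satisfies the condition.
G2: fails — at s but no w* with sR²w* and sR²w*.
G3: fails — at 1 but no w with 1R²w and 1R²w.
G4: fails — at w0 but no w with w0R²w and w0R²w.
G5: fails — at b but no w with bR²w and bR²w.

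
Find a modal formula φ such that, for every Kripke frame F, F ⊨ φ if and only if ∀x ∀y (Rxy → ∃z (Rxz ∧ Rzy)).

The condition is density. The C4 schema □□q → □q defines it.
Suppose □□q→□q is valid. Take Rxy and set V(q)={w : xR²w}. Then □□q at x, so □q at x, so q at y, i.e. ∃z(Rxz∧Rzy).

□□q → □q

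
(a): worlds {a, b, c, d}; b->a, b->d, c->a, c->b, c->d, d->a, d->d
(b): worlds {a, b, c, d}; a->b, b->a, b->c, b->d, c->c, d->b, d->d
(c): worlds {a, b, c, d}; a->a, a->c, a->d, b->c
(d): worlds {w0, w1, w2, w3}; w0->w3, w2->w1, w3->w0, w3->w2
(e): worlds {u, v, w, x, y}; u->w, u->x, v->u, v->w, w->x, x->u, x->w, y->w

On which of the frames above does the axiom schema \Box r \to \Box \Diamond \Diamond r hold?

(b), (e)

The schema corresponds to a generalized confluence (Geach) condition: \forall x \forall z (xRz \to \exists w (xRw \wedge z R^2 w)).
(a): fails — bRa but no w with bRw and aR²w.
(b): condition met.
(c): fails — aRc but no w with aRw and cR²w.
(d): fails — w2Rw1 but no w with w2Rw and w1R²w.
(e): condition met.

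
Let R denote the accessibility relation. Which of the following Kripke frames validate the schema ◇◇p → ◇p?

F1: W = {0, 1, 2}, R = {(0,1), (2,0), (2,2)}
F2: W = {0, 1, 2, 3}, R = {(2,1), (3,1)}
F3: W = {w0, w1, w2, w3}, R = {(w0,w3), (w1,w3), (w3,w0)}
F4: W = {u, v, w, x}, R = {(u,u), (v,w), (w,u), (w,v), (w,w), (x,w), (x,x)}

F2

Frame correspondent (Sahlqvist): ∀x ∀y ∀z (Rxy ∧ Ryz → Rxz) — i.e. transitivity.
F1: fails — R20 and R01 but not R21.
F2: condition met.
F3: fails — Rw0w3 and Rw3w0 but not Rw0w0.
F4: fails — Rxw and Rwu but not Rxu.
Valid on: F2.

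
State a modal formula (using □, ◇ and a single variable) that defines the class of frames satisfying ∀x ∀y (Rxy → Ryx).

ψ → □◇ψ

The condition is symmetry. The B schema ψ → □◇ψ defines it.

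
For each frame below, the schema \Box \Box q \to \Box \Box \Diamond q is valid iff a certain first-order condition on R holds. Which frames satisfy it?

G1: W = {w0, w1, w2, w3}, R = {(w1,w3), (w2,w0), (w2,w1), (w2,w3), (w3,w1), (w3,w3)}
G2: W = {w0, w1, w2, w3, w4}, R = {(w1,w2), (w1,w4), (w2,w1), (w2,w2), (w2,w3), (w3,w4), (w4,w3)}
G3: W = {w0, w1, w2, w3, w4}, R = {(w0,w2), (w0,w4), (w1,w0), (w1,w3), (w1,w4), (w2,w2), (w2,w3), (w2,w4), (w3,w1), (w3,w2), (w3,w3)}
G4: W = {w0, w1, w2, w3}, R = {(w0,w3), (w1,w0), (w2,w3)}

G1

Frame correspondent (Sahlqvist): \forall x \forall z (x R^2 z \to \exists w (x R^2 w \wedge zRw)) — i.e. a generalized confluence (Geach) condition.
G1: holds.
G2: fails — w1R²w3 but no w with w1R²w and w3Rw.
G3: fails — w0R²w4 but no w with w0R²w and w4Rw.
G4: fails — w1R²w3 but no w with w1R²w and w3Rw.
Valid on: G1.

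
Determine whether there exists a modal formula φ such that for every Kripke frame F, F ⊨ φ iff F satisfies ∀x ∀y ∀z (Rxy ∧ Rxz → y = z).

Yes, by ◇p → □p

This is a Sahlqvist condition; the CD axiom ◇p → □p defines it.
Suppose ◇p→□p is valid. Take Rxy, Rxz and set V(p)={y}. Then ◇p at x, so □p at x, so p at z, i.e. z=y.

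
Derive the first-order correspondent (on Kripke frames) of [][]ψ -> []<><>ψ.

This is a Sahlqvist (Geach-type) schema ◇^0□^2ψ → □^1◇^2ψ.
First-order correspondent: forall x forall z (xRz -> exists w (x R^2 w & z R^2 w)).

forall x forall z (xRz -> exists w (x R^2 w & z R^2 w))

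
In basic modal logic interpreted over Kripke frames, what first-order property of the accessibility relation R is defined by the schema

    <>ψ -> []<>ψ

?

The Euclidean property

Suppose ◇ψ→□◇ψ is valid. Take Rxy, Rxz and set V(ψ)={y}. Then ◇ψ at x, so □◇ψ at x, so ◇ψ at z, so some w with Rzw has ψ; w=y, i.e. Rzy. By symmetry of the argument, Ryz.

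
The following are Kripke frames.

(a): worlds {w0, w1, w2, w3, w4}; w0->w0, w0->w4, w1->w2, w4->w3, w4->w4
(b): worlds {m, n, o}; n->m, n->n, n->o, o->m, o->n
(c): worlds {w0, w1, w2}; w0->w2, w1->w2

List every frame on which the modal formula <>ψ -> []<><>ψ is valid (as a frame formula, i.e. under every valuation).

Frame correspondent (Sahlqvist): forall x forall y forall z ((xRy & xRz) -> exists w (y = w & z R^2 w)) — i.e. a generalized confluence (Geach) condition.
(a): fails — w0Rw0, w0Rw4 but no w with w0=w and w4R²w.
(b): fails — nRm, nRm but no w with m=w and mR²w.
(c): fails — w0Rw2, w0Rw2 but no w with w2=w and w2R²w.

none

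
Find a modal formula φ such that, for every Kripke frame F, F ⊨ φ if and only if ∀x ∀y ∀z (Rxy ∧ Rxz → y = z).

◇q → □q

A defining formula is ◇q → □q (the CD axiom).
Suppose ◇q→□q is valid. Take Rxy, Rxz and set V(q)={y}. Then ◇q at x, so □q at x, so q at z, i.e. z=y.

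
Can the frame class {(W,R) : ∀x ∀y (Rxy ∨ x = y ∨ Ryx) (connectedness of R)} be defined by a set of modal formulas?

Any modally definable frame class is closed under disjoint unions.
Take 3 disjoint single-world reflexive frames: each is trivially connected, but their disjoint union has 3 worlds with no edge between distinct components, so it is not connected.
So the class is not modally definable.

Not modally definable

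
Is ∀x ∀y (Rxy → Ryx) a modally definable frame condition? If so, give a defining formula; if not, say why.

Yes: it is symmetry, defined by the B schema q → □◇q.
Suppose q→□◇q is valid. Take Rxy and set V(q)={x}. Then q at x, so □◇q at x, so ◇q at y, so some z with Ryz has q; z=x, i.e. Ryx.

Definable; q → □◇q defines it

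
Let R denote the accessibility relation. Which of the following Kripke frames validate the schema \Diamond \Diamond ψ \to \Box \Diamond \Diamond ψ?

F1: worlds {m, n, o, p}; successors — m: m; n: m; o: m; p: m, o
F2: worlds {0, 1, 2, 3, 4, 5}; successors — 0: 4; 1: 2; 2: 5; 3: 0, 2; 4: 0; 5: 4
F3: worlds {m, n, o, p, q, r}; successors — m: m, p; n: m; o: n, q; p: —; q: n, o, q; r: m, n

This is the axiom for a generalized confluence (Geach) condition; its first-order frame correspondent is \forall x \forall y \forall z ((x R^2 y \wedge xRz) \to \exists w (y = w \wedge z R^2 w)).
F1: satisfies the condition.
F2: fails — 0R²0, 0R4 but no w with 0=w and 4R²w.
F3: fails — mR²m, mRp but no w with m=w and pR²w.
Valid on: F1.

F1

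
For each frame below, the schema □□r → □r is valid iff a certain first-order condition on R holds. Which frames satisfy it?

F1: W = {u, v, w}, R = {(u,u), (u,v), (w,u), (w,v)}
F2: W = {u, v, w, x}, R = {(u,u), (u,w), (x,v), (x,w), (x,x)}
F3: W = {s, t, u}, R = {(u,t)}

F1, F2

The schema corresponds to density: ∀x ∀y (Rxy → ∃z (Rxz ∧ Rzy)).
F1: ✓.
F2: ✓.
F3: fails — Rut but no z with Ruz and Rzt.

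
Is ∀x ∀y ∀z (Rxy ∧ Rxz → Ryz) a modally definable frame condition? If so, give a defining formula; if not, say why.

The condition is the Euclidean property. A defining modal formula is ◇p → □◇p.
Suppose ◇p→□◇p is valid. Take Rxy, Rxz and set V(p)={y}. Then ◇p at x, so □◇p at x, so ◇p at z, so some w with Rzw has p; w=y, i.e. Rzy. By symmetry of the argument, Ryz.

Yes, by ◇p → □◇p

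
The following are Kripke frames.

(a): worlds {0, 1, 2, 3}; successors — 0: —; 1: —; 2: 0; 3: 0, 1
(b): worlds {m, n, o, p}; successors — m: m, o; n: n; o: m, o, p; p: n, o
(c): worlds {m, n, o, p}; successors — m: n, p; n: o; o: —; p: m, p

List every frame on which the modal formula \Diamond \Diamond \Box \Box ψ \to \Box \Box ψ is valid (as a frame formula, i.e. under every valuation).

(a)

The schema corresponds to a generalized confluence (Geach) condition: \forall x \forall y \forall z ((x R^2 y \wedge x R^2 z) \to \exists w (y R^2 w \wedge z = w)).
(a): satisfies the condition.
(b): fails — oR²m, oR²n but no w with mR²w and n=w.
(c): fails — mR²o, mR²m but no w with oR²w and m=w.
Valid on: (a).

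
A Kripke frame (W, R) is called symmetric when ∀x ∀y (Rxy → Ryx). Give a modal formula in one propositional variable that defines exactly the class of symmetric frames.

A defining formula is s → □◇s (the B axiom).
Suppose s→□◇s is valid. Take Rxy and set V(s)={x}. Then s at x, so □◇s at x, so ◇s at y, so some z with Ryz has s; z=x, i.e. Ryx.

s → □◇s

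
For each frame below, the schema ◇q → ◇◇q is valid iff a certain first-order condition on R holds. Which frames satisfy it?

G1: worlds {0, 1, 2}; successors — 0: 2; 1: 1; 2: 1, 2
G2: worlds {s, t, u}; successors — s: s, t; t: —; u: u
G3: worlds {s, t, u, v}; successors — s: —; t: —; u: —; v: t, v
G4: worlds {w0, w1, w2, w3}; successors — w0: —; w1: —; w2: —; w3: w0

Frame correspondent (Sahlqvist): ∀x ∀y (xRy → ∃w (y = w ∧ xR²w)) — i.e. a generalized confluence (Geach) condition.
G1: holds.
G2: holds.
G3: holds.
G4: fails — w3Rw0 but no w with w0=w and w3R²w.
Valid on: G1, G2, G3.

G1, G2, G3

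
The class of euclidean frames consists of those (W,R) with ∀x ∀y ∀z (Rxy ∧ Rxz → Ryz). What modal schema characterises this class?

◇q → □◇q

A defining formula is ◇q → □◇q (the 5 axiom).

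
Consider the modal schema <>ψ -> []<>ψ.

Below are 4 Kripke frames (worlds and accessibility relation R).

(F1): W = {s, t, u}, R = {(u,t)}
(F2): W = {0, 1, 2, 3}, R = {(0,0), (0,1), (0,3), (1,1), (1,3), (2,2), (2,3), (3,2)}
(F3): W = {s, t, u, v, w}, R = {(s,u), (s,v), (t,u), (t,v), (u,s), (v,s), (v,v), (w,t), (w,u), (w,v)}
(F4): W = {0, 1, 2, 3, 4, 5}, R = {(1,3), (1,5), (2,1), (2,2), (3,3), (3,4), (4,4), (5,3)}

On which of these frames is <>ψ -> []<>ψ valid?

none

This is the axiom for the Euclidean property; its first-order frame correspondent is forall x forall y forall z (Rxy & Rxz -> Ryz).
(F1): fails — Rut and Rut but not Rtt.
(F2): fails — R01 and R00 but not R10.
(F3): fails — Rsv and Rsu but not Rvu.
(F4): fails — R13 and R15 but not R35.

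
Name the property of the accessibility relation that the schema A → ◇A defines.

reflexivity: ∀x Rxx

This is a form of the T axiom.
It corresponds to reflexivity: ∀x Rxx.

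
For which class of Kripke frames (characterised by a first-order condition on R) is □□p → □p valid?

Suppose □□p→□p is valid. Take Rxy and set V(p)={w : xR²w}. Then □□p at x, so □p at x, so p at y, i.e. ∃z(Rxz∧Rzy).

density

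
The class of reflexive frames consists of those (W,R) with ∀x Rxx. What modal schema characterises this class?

The condition is reflexivity. The T schema □q → q defines it.
Suppose □q→q is valid. At any x set V(q)={w : Rxw}. Then □q holds at x, so q holds at x, i.e. Rxx.

□q → q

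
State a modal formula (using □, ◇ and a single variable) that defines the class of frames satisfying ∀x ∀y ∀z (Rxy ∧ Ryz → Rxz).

This is transitivity; the standard corresponding axiom is 4: □q → □□q.
Suppose □q→□□q is valid. Take Rxy, Ryz and set V(q)={w : Rxw}. Then □q at x, so □□q at x, so □q at y, so q at z, i.e. Rxz.

□q → □□q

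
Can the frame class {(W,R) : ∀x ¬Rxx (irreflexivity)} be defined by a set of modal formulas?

Any modally definable frame class is closed under surjective bounded morphisms.
The 5-cycle (worlds 0,1,2,3,4 with 0→1→2→3→4→0) is irreflexive, and the map sending every world to a single reflexive point • is a surjective bounded morphism (forth: every edge maps to (•,•); back: every world has a successor). So any modal formula valid on the 5-cycle is also valid on the reflexive point, which is not irreflexive.
So the class is not modally definable.

Not definable by any modal formula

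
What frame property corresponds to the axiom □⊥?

□⊥ is valid iff no world has any successor (otherwise □⊥ fails at any world with one).
Conversely, any frame satisfying ∀x ∀y ¬Rxy validates the schema.
So the correspondent is emptiness of R.

emptiness of R: ∀x ∀y ¬Rxy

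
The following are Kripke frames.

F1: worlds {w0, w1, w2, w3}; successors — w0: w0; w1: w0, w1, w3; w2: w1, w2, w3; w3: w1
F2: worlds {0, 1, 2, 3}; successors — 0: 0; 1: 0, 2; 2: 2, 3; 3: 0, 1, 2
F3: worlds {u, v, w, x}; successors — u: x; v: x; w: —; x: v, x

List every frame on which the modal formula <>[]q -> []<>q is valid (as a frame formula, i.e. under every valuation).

This is the axiom for convergence; its first-order frame correspondent is forall x forall y forall z (Rxy & Rxz -> exists w (Ryw & Rzw)).
F1: fails — Rw1w0 and Rw1w3 but w0 and w3 have no common successor.
F2: fails — R10 and R12 but 0 and 2 have no common successor.
F3: holds.
Valid on: F3.

F3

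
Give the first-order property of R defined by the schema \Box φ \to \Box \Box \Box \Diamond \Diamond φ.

\forall x \forall z (x R^3 z \to \exists w (xRw \wedge z R^2 w))

This is a Sahlqvist (Geach-type) schema ◇^0□^1φ → □^3◇^2φ.
Minimal-valuation argument: fix x; take any y with xR^0y and any z with xR^3z. Set V(φ) to the set of worlds R-reachable from y in exactly 1 step. Then □^1φ holds at y, so the antecedent holds at x; validity forces ◇^2φ at z, giving a w with zR^2w and yR^1w.
First-order correspondent: \forall x \forall z (x R^3 z \to \exists w (xRw \wedge z R^2 w)).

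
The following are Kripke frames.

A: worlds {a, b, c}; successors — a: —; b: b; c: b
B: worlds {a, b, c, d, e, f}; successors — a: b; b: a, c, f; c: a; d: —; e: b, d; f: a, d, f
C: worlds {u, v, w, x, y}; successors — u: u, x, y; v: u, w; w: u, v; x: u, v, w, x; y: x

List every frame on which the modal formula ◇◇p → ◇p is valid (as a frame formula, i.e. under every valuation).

A

Frame correspondent (Sahlqvist): ∀x ∀y ∀z (Rxy ∧ Ryz → Rxz) — i.e. transitivity.
A: condition met.
B: fails — Reb and Rbc but not Rec.
C: fails — Ryx and Rxw but not Ryw.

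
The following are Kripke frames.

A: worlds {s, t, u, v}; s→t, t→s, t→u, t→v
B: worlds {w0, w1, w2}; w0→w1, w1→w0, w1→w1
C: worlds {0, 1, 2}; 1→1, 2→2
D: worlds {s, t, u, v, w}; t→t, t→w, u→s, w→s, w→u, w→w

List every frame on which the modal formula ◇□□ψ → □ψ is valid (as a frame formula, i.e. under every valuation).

Frame correspondent (Sahlqvist): ∀x ∀y ∀z ((xRy ∧ xRz) → ∃w (yR²w ∧ z = w)) — i.e. a generalized confluence (Geach) condition.
A: fails — tRu, tRs but no w with uR²w and s=w.
B: ✓.
C: ✓.
D: fails — tRw, tRt but no w* with wR²w* and t=w*.
Valid on: B, C.

B, C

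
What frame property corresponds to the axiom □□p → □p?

Density

This is the C4 axiom.
Its frame correspondent is density — ∀x ∀y (Rxy → ∃z (Rxz ∧ Rzy)).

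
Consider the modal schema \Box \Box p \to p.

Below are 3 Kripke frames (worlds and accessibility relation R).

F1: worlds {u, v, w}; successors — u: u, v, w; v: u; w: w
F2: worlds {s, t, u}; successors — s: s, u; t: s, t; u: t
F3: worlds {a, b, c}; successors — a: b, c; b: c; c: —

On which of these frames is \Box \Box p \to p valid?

F1

This is the axiom for a generalized confluence (Geach) condition; its first-order frame correspondent is \forall x \exists w (x R^2 w \wedge x = w).
F1: holds.
F2: fails — at u but no w with uR²w and u=w.
F3: fails — at a but no w with aR²w and a=w.
Valid on: F1.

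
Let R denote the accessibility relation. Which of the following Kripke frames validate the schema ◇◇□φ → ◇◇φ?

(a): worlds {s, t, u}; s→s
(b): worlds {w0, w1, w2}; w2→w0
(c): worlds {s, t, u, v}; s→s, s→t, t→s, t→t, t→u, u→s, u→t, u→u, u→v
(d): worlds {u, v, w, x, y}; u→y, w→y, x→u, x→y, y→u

(a), (b)

This is the axiom for a generalized confluence (Geach) condition; its first-order frame correspondent is ∀x ∀y (xR²y → ∃w (yRw ∧ xR²w)).
(a): holds.
(b): holds.
(c): fails — tR²v but no w with vRw and tR²w.
(d): fails — uR²u but no t with uRt and uR²t.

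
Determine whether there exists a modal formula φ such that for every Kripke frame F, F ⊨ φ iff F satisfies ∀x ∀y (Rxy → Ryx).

Yes, by q → □◇q

This is a Sahlqvist condition; the B axiom q → □◇q defines it.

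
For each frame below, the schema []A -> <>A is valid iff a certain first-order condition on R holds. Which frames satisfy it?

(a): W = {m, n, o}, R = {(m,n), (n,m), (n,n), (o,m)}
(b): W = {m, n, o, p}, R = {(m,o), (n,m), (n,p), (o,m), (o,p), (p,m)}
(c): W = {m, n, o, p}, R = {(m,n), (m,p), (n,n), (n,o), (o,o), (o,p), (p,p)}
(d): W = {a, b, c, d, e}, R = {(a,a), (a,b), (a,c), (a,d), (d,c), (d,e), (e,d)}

(a), (b), (c)

This is the axiom for seriality; its first-order frame correspondent is forall x exists y Rxy.
(a): holds.
(b): holds.
(c): holds.
(d): fails — world b has no successor.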